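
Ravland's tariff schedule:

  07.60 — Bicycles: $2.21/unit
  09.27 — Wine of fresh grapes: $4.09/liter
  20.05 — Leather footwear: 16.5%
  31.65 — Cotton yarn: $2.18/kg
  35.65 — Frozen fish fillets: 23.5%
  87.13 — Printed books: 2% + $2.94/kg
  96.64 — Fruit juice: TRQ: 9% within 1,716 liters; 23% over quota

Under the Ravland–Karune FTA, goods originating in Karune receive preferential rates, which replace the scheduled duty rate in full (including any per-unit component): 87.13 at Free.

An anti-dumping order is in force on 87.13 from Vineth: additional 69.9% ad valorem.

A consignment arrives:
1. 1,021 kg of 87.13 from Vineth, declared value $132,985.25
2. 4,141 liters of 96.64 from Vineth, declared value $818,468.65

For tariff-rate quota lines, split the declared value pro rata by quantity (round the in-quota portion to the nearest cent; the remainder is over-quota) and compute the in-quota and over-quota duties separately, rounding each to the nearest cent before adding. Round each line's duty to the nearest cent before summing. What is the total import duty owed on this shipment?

Line 1 (87.13, Vineth, 1,021 kg, $132,985.25):
Base rate for 87.13 is 2% + $2.94/kg.
87.13 has an FTA preferential rate, but origin Vineth is not Karune; base rate stands.
Additional duty on 87.13 from Vineth: +69.9%. Applied ad valorem rate: 2% + 69.9% = 71.9%.
Duty = $132,985.25 × 71.9% + 1,021 × $2.94 = $98,618.13.
Line 2 (96.64, Vineth, 4,141 liters, $818,468.65):
Code 96.64 is under a tariff-rate quota (threshold 1,716 liters). In-quota: 1,716 liters at 9%; over-quota: 2,425 liters at 23%.
Pro-rata value split: in-quota = $818,468.65 × 1,716/4,141 = $339,167.40; over-quota = $818,468.65 − $339,167.40 = $479,301.25.
In-quota duty = $339,167.40 × 9% = $30,525.07. Over-quota duty = $479,301.25 × 23% = $110,239.29.
Line duty = $30,525.07 + $110,239.29 = $140,764.36.
Total = $98,618.13 + $140,764.36 = $239,382.49.

$239,382.49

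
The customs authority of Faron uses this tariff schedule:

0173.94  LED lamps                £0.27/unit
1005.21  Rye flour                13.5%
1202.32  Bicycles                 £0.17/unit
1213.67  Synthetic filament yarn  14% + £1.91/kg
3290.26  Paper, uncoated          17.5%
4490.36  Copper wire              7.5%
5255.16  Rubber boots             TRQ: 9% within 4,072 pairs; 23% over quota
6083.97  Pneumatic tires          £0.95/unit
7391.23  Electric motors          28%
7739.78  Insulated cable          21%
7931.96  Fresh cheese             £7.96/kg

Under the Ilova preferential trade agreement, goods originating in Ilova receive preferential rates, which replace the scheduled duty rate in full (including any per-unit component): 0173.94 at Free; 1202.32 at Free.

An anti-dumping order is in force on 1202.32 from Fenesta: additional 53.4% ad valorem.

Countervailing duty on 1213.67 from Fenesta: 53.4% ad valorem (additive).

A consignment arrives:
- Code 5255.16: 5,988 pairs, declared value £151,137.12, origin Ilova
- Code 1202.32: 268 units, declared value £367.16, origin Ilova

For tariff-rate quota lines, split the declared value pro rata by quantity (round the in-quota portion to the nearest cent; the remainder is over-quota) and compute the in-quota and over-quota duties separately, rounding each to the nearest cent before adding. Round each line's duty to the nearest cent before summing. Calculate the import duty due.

£20,372.72

Line 1 (5255.16, Ilova, 5,988 pairs, £151,137.12):
Code 5255.16 is under a tariff-rate quota (threshold 4,072 pairs). In-quota: 4,072 pairs at 9%; over-quota: 1,916 pairs at 23%.
Pro-rata value split: in-quota = £151,137.12 × 4,072/5,988 = £102,777.28; over-quota = £151,137.12 − £102,777.28 = £48,359.84.
In-quota duty = £102,777.28 × 9% = £9,249.96. Over-quota duty = £48,359.84 × 23% = £11,122.76.
Line duty = £9,249.96 + £11,122.76 = £20,372.72.
Line 2 (1202.32, Ilova, 268 units, £367.16):
Base rate for 1202.32 is £0.17/unit.
Origin Ilova qualifies under the Faron–Ilova agreement and 1202.32 is covered: preferential rate Free applies instead.
The additional-duty order on 1202.32 targets Fenesta, not Ilova; it does not apply.
Duty = £367.16 × 0% = £0.00.
Total = £20,372.72 + £0.00 = £20,372.72.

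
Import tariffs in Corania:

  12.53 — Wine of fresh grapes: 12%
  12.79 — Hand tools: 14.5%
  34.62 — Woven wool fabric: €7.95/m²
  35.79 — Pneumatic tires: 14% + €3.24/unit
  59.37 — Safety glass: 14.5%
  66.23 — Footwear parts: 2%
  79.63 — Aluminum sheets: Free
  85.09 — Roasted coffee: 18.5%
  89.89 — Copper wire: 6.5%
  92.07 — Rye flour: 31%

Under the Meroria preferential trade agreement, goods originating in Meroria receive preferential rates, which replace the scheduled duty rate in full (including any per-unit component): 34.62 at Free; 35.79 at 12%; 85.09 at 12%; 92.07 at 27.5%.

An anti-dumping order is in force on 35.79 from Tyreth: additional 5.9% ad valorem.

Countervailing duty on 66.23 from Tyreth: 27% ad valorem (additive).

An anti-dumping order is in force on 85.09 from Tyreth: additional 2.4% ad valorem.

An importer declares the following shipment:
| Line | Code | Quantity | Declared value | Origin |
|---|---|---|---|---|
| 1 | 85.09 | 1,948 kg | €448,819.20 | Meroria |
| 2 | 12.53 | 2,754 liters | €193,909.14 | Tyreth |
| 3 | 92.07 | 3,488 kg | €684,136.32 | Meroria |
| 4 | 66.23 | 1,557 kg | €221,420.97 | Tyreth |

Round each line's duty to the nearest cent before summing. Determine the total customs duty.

€329,476.97

Line 1 (85.09, Meroria, 1,948 kg, €448,819.20):
Base rate for 85.09 is 18.5%.
Origin Meroria qualifies under the Corania–Meroria agreement and 85.09 is covered: preferential rate 12% applies instead.
The additional-duty order on 85.09 targets Tyreth, not Meroria; it does not apply.
Duty = €448,819.20 × 12% = €53,858.30.
Line 2 (12.53, Tyreth, 2,754 liters, €193,909.14):
Base rate for 12.53 is 12%.
Duty = €193,909.14 × 12% = €23,269.10.
Line 3 (92.07, Meroria, 3,488 kg, €684,136.32):
Base rate for 92.07 is 31%.
Origin Meroria qualifies under the Corania–Meroria agreement and 92.07 is covered: preferential rate 27.5% applies instead.
Duty = €684,136.32 × 27.5% = €188,137.49.
Line 4 (66.23, Tyreth, 1,557 kg, €221,420.97):
Base rate for 66.23 is 2%.
Additional duty on 66.23 from Tyreth: +27%. Applied ad valorem rate: 2% + 27% = 29%.
Duty = €221,420.97 × 29% = €64,212.08.
Total = €53,858.30 + €23,269.10 + €188,137.49 + €64,212.08 = €329,476.97.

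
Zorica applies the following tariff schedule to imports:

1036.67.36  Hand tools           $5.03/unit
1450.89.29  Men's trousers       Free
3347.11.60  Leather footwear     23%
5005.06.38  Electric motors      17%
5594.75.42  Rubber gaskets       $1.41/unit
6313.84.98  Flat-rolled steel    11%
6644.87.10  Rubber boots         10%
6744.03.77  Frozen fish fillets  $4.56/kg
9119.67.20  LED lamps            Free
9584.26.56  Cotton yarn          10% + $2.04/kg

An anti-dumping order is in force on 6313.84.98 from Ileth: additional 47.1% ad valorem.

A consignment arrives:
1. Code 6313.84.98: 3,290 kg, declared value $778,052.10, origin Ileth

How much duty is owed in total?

Line 1 (6313.84.98, Ileth, 3,290 kg, $778,052.10):
Base rate for 6313.84.98 is 11%.
Additional duty on 6313.84.98 from Ileth: +47.1%. Applied ad valorem rate: 11% + 47.1% = 58.1%.
Duty = $778,052.10 × 58.1% = $452,048.27.

$452,048.27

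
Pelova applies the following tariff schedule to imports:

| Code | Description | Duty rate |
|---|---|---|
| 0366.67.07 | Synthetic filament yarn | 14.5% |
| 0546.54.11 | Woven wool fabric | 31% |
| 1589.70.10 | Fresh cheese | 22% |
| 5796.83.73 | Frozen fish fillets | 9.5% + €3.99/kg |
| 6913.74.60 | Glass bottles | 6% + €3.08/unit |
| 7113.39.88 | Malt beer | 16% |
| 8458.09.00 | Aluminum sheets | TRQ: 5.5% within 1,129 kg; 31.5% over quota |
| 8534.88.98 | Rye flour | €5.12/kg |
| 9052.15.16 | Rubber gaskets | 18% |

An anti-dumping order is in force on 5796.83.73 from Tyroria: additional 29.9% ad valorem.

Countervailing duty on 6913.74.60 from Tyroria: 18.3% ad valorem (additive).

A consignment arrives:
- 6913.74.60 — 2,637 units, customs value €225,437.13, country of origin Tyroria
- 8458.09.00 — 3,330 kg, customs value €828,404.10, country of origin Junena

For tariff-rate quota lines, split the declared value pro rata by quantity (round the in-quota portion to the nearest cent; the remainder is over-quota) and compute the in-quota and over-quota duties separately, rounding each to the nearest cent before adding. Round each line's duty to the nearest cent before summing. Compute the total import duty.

€250,826.52

Line 1 (6913.74.60, Tyroria, 2,637 units, €225,437.13):
Base rate for 6913.74.60 is 6% + €3.08/unit.
Additional duty on 6913.74.60 from Tyroria: +18.3%. Applied ad valorem rate: 6% + 18.3% = 24.3%.
Duty = €225,437.13 × 24.3% + 2,637 × €3.08 = €62,903.18.
Line 2 (8458.09.00, Junena, 3,330 kg, €828,404.10):
Code 8458.09.00 is under a tariff-rate quota (threshold 1,129 kg). In-quota: 1,129 kg at 5.5%; over-quota: 2,201 kg at 31.5%.
Pro-rata value split: in-quota = €828,404.10 × 1,129/3,330 = €280,861.33; over-quota = €828,404.10 − €280,861.33 = €547,542.77.
In-quota duty = €280,861.33 × 5.5% = €15,447.37. Over-quota duty = €547,542.77 × 31.5% = €172,475.97.
Line duty = €15,447.37 + €172,475.97 = €187,923.34.
Total = €62,903.18 + €187,923.34 = €250,826.52.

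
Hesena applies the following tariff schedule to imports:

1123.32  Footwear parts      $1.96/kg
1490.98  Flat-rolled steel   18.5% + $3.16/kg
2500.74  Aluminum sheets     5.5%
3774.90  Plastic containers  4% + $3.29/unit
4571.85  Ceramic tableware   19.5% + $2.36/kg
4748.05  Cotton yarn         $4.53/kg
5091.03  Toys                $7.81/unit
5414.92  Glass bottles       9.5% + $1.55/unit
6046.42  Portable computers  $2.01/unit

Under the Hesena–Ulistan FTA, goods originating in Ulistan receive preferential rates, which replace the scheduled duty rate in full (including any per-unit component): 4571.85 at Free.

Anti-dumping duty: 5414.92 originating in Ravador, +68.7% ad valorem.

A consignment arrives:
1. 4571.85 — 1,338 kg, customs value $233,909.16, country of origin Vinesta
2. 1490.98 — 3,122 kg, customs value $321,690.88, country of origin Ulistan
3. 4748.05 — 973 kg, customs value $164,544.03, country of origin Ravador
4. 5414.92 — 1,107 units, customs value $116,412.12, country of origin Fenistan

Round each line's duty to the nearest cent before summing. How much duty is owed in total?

$135,330.99

Line 1 (4571.85, Vinesta, 1,338 kg, $233,909.16):
Base rate for 4571.85 is 19.5% + $2.36/kg.
4571.85 has an FTA preferential rate, but origin Vinesta is not Ulistan; base rate stands.
Duty = $233,909.16 × 19.5% + 1,338 × $2.36 = $48,769.97.
Line 2 (1490.98, Ulistan, 3,122 kg, $321,690.88):
Base rate for 1490.98 is 18.5% + $3.16/kg.
Origin Ulistan is the FTA partner but 1490.98 is not on the preference list; base rate stands.
Duty = $321,690.88 × 18.5% + 3,122 × $3.16 = $69,378.33.
Line 3 (4748.05, Ravador, 973 kg, $164,544.03):
Base rate for 4748.05 is $4.53/kg.
Duty = 973 × $4.53 = $4,407.69.
Line 4 (5414.92, Fenistan, 1,107 units, $116,412.12):
Base rate for 5414.92 is 9.5% + $1.55/unit.
The additional-duty order on 5414.92 targets Ravador, not Fenistan; it does not apply.
Duty = $116,412.12 × 9.5% + 1,107 × $1.55 = $12,775.00.
Total = $48,769.97 + $69,378.33 + $4,407.69 + $12,775.00 = $135,330.99.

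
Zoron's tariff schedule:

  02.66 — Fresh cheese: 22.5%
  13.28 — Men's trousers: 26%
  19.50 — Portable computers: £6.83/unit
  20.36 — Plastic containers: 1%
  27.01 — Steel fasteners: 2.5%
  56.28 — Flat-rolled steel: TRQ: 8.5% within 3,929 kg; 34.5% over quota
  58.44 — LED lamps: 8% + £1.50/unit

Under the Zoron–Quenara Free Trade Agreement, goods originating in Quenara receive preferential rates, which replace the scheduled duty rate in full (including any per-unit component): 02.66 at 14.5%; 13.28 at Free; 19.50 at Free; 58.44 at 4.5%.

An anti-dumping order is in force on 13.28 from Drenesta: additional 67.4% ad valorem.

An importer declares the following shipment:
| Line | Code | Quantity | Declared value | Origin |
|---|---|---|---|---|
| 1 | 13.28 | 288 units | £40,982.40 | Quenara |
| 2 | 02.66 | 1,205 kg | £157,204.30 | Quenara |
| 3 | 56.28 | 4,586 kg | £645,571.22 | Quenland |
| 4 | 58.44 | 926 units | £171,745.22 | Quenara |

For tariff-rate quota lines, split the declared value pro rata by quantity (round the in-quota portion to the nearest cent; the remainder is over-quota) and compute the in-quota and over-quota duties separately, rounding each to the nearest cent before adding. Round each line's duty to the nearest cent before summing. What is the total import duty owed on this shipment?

Line 1 (13.28, Quenara, 288 units, £40,982.40):
Base rate for 13.28 is 26%.
Origin Quenara qualifies under the Zoron–Quenara agreement and 13.28 is covered: preferential rate Free applies instead.
The additional-duty order on 13.28 targets Drenesta, not Quenara; it does not apply.
Duty = £40,982.40 × 0% = £0.00.
Line 2 (02.66, Quenara, 1,205 kg, £157,204.30):
Base rate for 02.66 is 22.5%.
Origin Quenara qualifies under the Zoron–Quenara agreement and 02.66 is covered: preferential rate 14.5% applies instead.
Duty = £157,204.30 × 14.5% = £22,794.62.
Line 3 (56.28, Quenland, 4,586 kg, £645,571.22):
Code 56.28 is under a tariff-rate quota (threshold 3,929 kg). In-quota: 3,929 kg at 8.5%; over-quota: 657 kg at 34.5%.
Pro-rata value split: in-quota = £645,571.22 × 3,929/4,586 = £553,085.33; over-quota = £645,571.22 − £553,085.33 = £92,485.89.
In-quota duty = £553,085.33 × 8.5% = £47,012.25. Over-quota duty = £92,485.89 × 34.5% = £31,907.63.
Line duty = £47,012.25 + £31,907.63 = £78,919.88.
Line 4 (58.44, Quenara, 926 units, £171,745.22):
Base rate for 58.44 is 8% + £1.50/unit.
Origin Quenara qualifies under the Zoron–Quenara agreement and 58.44 is covered: preferential rate 4.5% applies instead.
Duty = £171,745.22 × 4.5% = £7,728.53.
Total = £0.00 + £22,794.62 + £78,919.88 + £7,728.53 = £109,443.03.

£109,443.03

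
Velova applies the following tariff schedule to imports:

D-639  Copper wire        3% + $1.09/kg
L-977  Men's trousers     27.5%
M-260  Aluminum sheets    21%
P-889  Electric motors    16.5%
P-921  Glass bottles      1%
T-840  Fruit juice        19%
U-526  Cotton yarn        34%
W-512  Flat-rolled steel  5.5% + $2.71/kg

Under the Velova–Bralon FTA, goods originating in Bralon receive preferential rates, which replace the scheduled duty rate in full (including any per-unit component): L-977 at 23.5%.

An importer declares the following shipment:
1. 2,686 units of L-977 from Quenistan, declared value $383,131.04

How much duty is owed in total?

$105,361.04

Line 1 (L-977, Quenistan, 2,686 units, $383,131.04):
Base rate for L-977 is 27.5%.
L-977 has an FTA preferential rate, but origin Quenistan is not Bralon; base rate stands.
Duty = $383,131.04 × 27.5% = $105,361.04.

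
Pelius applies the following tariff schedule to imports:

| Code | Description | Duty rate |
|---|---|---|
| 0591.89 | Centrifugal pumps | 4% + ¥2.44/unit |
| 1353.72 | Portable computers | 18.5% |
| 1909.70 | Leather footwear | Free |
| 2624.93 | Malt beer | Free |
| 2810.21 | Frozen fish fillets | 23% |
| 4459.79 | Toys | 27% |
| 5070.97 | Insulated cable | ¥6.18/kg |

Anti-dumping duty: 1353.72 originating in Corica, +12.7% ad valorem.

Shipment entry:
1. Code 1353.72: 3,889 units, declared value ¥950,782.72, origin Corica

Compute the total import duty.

Line 1 (1353.72, Corica, 3,889 units, ¥950,782.72):
Base rate for 1353.72 is 18.5%.
Additional duty on 1353.72 from Corica: +12.7%. Applied ad valorem rate: 18.5% + 12.7% = 31.2%.
Duty = ¥950,782.72 × 31.2% = ¥296,644.21.

¥296,644.21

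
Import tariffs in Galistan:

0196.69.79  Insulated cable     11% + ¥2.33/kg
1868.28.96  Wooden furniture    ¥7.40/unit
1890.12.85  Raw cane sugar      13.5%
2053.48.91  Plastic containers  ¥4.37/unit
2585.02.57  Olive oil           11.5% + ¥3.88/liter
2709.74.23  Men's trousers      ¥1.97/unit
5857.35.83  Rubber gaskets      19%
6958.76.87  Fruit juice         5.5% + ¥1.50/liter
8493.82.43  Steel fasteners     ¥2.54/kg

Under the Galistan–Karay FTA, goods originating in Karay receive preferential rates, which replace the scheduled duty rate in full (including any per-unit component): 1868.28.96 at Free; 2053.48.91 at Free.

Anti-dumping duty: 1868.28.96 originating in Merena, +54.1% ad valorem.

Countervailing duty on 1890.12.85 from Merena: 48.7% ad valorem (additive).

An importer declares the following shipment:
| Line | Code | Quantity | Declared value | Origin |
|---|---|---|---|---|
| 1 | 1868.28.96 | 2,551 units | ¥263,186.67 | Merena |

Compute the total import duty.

Line 1 (1868.28.96, Merena, 2,551 units, ¥263,186.67):
Base rate for 1868.28.96 is ¥7.40/unit.
1868.28.96 has an FTA preferential rate, but origin Merena is not Karay; base rate stands.
Additional duty on 1868.28.96 from Merena: +54.1% ad valorem. Applied ad valorem rate = 54.1%.
Duty = ¥263,186.67 × 54.1% + 2,551 × ¥7.40 = ¥161,261.39.

¥161,261.39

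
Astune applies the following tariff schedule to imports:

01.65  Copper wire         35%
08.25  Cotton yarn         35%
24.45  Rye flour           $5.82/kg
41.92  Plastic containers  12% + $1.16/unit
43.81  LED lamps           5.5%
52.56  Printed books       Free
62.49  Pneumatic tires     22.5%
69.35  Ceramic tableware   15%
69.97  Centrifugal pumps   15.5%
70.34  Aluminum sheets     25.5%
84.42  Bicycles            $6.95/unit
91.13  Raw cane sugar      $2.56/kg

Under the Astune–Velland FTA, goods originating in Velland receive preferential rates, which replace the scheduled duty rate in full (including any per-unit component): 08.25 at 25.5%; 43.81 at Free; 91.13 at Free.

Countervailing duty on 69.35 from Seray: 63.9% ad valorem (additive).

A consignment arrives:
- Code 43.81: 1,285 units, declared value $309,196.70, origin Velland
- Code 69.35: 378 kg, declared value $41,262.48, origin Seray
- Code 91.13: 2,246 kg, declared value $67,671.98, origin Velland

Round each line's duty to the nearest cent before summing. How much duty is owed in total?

Line 1 (43.81, Velland, 1,285 units, $309,196.70):
Base rate for 43.81 is 5.5%.
Origin Velland qualifies under the Astune–Velland agreement and 43.81 is covered: preferential rate Free applies instead.
Duty = $309,196.70 × 0% = $0.00.
Line 2 (69.35, Seray, 378 kg, $41,262.48):
Base rate for 69.35 is 15%.
Additional duty on 69.35 from Seray: +63.9%. Applied ad valorem rate: 15% + 63.9% = 78.9%.
Duty = $41,262.48 × 78.9% = $32,556.10.
Line 3 (91.13, Velland, 2,246 kg, $67,671.98):
Base rate for 91.13 is $2.56/kg.
Origin Velland qualifies under the Astune–Velland agreement and 91.13 is covered: preferential rate Free applies instead.
Duty = $67,671.98 × 0% = $0.00.
Total = $0.00 + $32,556.10 + $0.00 = $32,556.10.

$32,556.10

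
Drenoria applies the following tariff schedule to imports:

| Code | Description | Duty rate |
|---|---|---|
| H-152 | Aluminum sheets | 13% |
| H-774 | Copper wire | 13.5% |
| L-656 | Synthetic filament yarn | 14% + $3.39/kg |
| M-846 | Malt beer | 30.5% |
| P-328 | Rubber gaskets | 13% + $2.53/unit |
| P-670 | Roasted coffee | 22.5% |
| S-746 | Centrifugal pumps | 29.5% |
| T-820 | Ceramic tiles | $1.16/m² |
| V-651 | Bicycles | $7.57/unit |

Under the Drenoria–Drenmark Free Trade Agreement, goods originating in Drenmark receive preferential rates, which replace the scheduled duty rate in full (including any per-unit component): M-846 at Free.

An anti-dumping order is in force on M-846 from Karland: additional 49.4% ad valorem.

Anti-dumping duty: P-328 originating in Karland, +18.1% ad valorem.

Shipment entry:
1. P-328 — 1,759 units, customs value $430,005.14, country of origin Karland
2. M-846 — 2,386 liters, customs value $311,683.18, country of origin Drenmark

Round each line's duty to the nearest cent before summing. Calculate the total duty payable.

Line 1 (P-328, Karland, 1,759 units, $430,005.14):
Base rate for P-328 is 13% + $2.53/unit.
Additional duty on P-328 from Karland: +18.1%. Applied ad valorem rate: 13% + 18.1% = 31.1%.
Duty = $430,005.14 × 31.1% + 1,759 × $2.53 = $138,181.87.
Line 2 (M-846, Drenmark, 2,386 liters, $311,683.18):
Base rate for M-846 is 30.5%.
Origin Drenmark qualifies under the Drenoria–Drenmark agreement and M-846 is covered: preferential rate Free applies instead.
The additional-duty order on M-846 targets Karland, not Drenmark; it does not apply.
Duty = $311,683.18 × 0% = $0.00.
Total = $138,181.87 + $0.00 = $138,181.87.

$138,181.87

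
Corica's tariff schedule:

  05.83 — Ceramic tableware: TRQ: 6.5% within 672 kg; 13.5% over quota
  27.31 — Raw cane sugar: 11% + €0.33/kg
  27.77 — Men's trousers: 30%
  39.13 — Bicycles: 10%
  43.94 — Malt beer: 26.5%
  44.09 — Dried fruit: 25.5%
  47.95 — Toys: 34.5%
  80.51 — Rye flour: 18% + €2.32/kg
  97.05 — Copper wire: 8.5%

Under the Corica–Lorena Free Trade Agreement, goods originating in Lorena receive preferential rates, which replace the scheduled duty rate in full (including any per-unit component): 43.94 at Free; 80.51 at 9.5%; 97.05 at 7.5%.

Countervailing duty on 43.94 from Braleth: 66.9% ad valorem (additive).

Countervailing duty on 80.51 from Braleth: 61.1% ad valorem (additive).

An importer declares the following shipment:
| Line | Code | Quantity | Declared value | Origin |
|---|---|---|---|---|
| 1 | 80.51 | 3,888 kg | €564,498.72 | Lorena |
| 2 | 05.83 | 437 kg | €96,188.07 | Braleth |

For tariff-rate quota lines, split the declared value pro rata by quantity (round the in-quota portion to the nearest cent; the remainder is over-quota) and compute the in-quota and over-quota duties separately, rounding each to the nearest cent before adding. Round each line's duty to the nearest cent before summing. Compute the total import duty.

€59,879.60

Line 1 (80.51, Lorena, 3,888 kg, €564,498.72):
Base rate for 80.51 is 18% + €2.32/kg.
Origin Lorena qualifies under the Corica–Lorena agreement and 80.51 is covered: preferential rate 9.5% applies instead.
The additional-duty order on 80.51 targets Braleth, not Lorena; it does not apply.
Duty = €564,498.72 × 9.5% = €53,627.38.
Line 2 (05.83, Braleth, 437 kg, €96,188.07):
Code 05.83 is under a tariff-rate quota (threshold 672 kg). Quantity 437 kg is within the quota, so the in-quota rate 6.5% applies to the full value.
Duty = €96,188.07 × 6.5% = €6,252.22.
Total = €53,627.38 + €6,252.22 = €59,879.60.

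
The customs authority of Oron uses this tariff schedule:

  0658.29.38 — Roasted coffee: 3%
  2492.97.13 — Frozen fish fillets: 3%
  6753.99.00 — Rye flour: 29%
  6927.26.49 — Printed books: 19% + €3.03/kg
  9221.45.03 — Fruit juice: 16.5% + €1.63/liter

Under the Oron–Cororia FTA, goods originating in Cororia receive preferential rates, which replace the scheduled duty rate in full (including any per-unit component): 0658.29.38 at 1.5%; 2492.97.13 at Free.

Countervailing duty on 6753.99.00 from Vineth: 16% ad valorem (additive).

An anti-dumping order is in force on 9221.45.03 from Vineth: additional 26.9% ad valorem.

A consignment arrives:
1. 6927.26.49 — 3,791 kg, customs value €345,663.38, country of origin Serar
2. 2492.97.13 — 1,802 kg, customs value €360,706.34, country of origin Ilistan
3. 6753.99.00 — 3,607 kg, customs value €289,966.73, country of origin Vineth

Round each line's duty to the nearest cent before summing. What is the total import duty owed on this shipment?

€218,468.99

Line 1 (6927.26.49, Serar, 3,791 kg, €345,663.38):
Base rate for 6927.26.49 is 19% + €3.03/kg.
Duty = €345,663.38 × 19% + 3,791 × €3.03 = €77,162.77.
Line 2 (2492.97.13, Ilistan, 1,802 kg, €360,706.34):
Base rate for 2492.97.13 is 3%.
2492.97.13 has an FTA preferential rate, but origin Ilistan is not Cororia; base rate stands.
Duty = €360,706.34 × 3% = €10,821.19.
Line 3 (6753.99.00, Vineth, 3,607 kg, €289,966.73):
Base rate for 6753.99.00 is 29%.
Additional duty on 6753.99.00 from Vineth: +16%. Applied ad valorem rate: 29% + 16% = 45%.
Duty = €289,966.73 × 45% = €130,485.03.
Total = €77,162.77 + €10,821.19 + €130,485.03 = €218,468.99.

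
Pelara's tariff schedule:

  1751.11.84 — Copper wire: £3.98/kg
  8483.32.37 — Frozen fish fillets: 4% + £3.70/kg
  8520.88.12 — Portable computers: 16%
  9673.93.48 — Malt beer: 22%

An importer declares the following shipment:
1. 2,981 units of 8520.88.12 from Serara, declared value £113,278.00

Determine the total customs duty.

£18,124.48

Line 1 (8520.88.12, Serara, 2,981 units, £113,278.00):
Base rate for 8520.88.12 is 16%.
Duty = £113,278.00 × 16% = £18,124.48.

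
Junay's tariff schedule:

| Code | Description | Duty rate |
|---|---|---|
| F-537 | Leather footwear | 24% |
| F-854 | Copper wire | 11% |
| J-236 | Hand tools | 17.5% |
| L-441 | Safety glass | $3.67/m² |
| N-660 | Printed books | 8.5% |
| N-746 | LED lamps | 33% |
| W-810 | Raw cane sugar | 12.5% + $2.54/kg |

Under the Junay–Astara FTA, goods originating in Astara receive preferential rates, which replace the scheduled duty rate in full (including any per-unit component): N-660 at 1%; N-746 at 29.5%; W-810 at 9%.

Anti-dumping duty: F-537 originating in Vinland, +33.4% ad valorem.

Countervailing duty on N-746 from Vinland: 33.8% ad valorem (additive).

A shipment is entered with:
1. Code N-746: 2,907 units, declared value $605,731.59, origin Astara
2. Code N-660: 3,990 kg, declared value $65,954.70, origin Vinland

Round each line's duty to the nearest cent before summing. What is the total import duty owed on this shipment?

$184,296.97

Line 1 (N-746, Astara, 2,907 units, $605,731.59):
Base rate for N-746 is 33%.
Origin Astara qualifies under the Junay–Astara agreement and N-746 is covered: preferential rate 29.5% applies instead.
The additional-duty order on N-746 targets Vinland, not Astara; it does not apply.
Duty = $605,731.59 × 29.5% = $178,690.82.
Line 2 (N-660, Vinland, 3,990 kg, $65,954.70):
Base rate for N-660 is 8.5%.
N-660 has an FTA preferential rate, but origin Vinland is not Astara; base rate stands.
Duty = $65,954.70 × 8.5% = $5,606.15.
Total = $178,690.82 + $5,606.15 = $184,296.97.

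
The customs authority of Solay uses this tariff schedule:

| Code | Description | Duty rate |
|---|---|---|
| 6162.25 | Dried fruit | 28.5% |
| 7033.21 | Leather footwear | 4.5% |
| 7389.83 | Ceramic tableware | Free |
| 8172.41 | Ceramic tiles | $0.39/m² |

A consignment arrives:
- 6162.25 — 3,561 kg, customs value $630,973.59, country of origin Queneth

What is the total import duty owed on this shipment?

Line 1 (6162.25, Queneth, 3,561 kg, $630,973.59):
Base rate for 6162.25 is 28.5%.
Duty = $630,973.59 × 28.5% = $179,827.47.

$179,827.47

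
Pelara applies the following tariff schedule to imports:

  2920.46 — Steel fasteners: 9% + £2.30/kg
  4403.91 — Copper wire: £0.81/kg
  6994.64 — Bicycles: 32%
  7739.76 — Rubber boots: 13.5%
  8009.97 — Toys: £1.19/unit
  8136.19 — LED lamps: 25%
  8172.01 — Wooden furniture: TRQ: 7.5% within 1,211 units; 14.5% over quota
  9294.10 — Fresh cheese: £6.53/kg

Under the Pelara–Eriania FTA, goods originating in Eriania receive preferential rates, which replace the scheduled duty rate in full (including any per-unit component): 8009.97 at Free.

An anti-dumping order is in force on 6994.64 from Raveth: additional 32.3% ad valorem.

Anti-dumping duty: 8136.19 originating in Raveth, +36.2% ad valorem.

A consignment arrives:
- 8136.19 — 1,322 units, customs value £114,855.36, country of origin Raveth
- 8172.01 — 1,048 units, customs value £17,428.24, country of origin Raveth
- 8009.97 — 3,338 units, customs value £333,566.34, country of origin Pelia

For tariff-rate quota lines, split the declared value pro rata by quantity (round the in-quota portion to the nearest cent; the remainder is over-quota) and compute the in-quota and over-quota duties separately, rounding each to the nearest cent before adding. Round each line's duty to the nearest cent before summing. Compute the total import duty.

£75,570.82

Line 1 (8136.19, Raveth, 1,322 units, £114,855.36):
Base rate for 8136.19 is 25%.
Additional duty on 8136.19 from Raveth: +36.2%. Applied ad valorem rate: 25% + 36.2% = 61.2%.
Duty = £114,855.36 × 61.2% = £70,291.48.
Line 2 (8172.01, Raveth, 1,048 units, £17,428.24):
Code 8172.01 is under a tariff-rate quota (threshold 1,211 units). Quantity 1,048 units is within the quota, so the in-quota rate 7.5% applies to the full value.
Duty = £17,428.24 × 7.5% = £1,307.12.
Line 3 (8009.97, Pelia, 3,338 units, £333,566.34):
Base rate for 8009.97 is £1.19/unit.
8009.97 has an FTA preferential rate, but origin Pelia is not Eriania; base rate stands.
Duty = 3,338 × £1.19 = £3,972.22.
Total = £70,291.48 + £1,307.12 + £3,972.22 = £75,570.82.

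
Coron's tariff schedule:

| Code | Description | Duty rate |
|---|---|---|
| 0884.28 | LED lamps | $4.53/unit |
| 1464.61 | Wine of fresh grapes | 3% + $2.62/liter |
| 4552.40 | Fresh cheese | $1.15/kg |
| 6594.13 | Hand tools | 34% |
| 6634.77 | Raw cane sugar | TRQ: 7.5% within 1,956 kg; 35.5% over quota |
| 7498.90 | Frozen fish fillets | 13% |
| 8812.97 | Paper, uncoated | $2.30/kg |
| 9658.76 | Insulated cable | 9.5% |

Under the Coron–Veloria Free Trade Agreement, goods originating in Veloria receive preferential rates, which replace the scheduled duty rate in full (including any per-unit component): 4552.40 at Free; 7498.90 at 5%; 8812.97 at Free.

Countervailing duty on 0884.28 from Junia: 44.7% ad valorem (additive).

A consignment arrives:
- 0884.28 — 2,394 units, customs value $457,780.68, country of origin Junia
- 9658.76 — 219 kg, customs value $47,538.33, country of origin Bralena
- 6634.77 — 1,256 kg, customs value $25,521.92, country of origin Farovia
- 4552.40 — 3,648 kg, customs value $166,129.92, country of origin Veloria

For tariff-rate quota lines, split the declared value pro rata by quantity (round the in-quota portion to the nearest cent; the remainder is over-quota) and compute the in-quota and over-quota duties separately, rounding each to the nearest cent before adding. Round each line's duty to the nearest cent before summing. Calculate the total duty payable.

$221,903.06

Line 1 (0884.28, Junia, 2,394 units, $457,780.68):
Base rate for 0884.28 is $4.53/unit.
Additional duty on 0884.28 from Junia: +44.7% ad valorem. Applied ad valorem rate = 44.7%.
Duty = $457,780.68 × 44.7% + 2,394 × $4.53 = $215,472.78.
Line 2 (9658.76, Bralena, 219 kg, $47,538.33):
Base rate for 9658.76 is 9.5%.
Duty = $47,538.33 × 9.5% = $4,516.14.
Line 3 (6634.77, Farovia, 1,256 kg, $25,521.92):
Code 6634.77 is under a tariff-rate quota (threshold 1,956 kg). Quantity 1,256 kg is within the quota, so the in-quota rate 7.5% applies to the full value.
Duty = $25,521.92 × 7.5% = $1,914.14.
Line 4 (4552.40, Veloria, 3,648 kg, $166,129.92):
Base rate for 4552.40 is $1.15/kg.
Origin Veloria qualifies under the Coron–Veloria agreement and 4552.40 is covered: preferential rate Free applies instead.
Duty = $166,129.92 × 0% = $0.00.
Total = $215,472.78 + $4,516.14 + $1,914.14 + $0.00 = $221,903.06.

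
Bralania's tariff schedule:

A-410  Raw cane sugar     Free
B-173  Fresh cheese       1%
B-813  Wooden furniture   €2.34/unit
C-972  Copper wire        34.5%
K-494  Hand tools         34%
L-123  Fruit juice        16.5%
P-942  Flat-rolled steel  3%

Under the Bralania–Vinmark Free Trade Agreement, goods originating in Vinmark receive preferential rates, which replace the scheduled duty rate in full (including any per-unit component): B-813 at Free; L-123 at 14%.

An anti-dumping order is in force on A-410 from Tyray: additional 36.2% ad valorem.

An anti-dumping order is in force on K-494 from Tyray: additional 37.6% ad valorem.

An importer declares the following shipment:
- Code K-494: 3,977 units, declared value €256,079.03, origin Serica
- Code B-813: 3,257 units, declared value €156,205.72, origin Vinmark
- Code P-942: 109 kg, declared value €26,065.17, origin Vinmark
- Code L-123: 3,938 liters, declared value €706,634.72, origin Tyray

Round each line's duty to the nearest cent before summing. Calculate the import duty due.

€204,443.56

Line 1 (K-494, Serica, 3,977 units, €256,079.03):
Base rate for K-494 is 34%.
The additional-duty order on K-494 targets Tyray, not Serica; it does not apply.
Duty = €256,079.03 × 34% = €87,066.87.
Line 2 (B-813, Vinmark, 3,257 units, €156,205.72):
Base rate for B-813 is €2.34/unit.
Origin Vinmark qualifies under the Bralania–Vinmark agreement and B-813 is covered: preferential rate Free applies instead.
Duty = €156,205.72 × 0% = €0.00.
Line 3 (P-942, Vinmark, 109 kg, €26,065.17):
Base rate for P-942 is 3%.
Origin Vinmark is the FTA partner but P-942 is not on the preference list; base rate stands.
Duty = €26,065.17 × 3% = €781.96.
Line 4 (L-123, Tyray, 3,938 liters, €706,634.72):
Base rate for L-123 is 16.5%.
L-123 has an FTA preferential rate, but origin Tyray is not Vinmark; base rate stands.
Duty = €706,634.72 × 16.5% = €116,594.73.
Total = €87,066.87 + €0.00 + €781.96 + €116,594.73 = €204,443.56.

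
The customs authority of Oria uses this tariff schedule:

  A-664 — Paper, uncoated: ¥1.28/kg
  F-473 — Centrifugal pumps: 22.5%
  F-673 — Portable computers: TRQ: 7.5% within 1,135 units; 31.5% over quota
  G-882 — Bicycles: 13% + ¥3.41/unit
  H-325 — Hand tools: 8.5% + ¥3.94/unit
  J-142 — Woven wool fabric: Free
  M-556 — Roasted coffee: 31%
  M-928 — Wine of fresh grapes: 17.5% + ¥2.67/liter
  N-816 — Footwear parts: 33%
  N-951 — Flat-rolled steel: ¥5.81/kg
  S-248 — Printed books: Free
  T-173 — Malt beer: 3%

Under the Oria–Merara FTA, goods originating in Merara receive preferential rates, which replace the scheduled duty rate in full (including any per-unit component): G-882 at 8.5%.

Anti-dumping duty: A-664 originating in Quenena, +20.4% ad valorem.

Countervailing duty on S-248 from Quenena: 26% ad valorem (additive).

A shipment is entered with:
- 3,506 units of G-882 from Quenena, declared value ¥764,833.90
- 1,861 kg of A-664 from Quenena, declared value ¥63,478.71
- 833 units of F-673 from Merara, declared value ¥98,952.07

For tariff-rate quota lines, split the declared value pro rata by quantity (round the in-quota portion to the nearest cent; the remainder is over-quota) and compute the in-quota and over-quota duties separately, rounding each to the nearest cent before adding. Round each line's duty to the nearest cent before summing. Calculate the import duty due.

¥134,137.02

Line 1 (G-882, Quenena, 3,506 units, ¥764,833.90):
Base rate for G-882 is 13% + ¥3.41/unit.
G-882 has an FTA preferential rate, but origin Quenena is not Merara; base rate stands.
Duty = ¥764,833.90 × 13% + 3,506 × ¥3.41 = ¥111,383.87.
Line 2 (A-664, Quenena, 1,861 kg, ¥63,478.71):
Base rate for A-664 is ¥1.28/kg.
Additional duty on A-664 from Quenena: +20.4% ad valorem. Applied ad valorem rate = 20.4%.
Duty = ¥63,478.71 × 20.4% + 1,861 × ¥1.28 = ¥15,331.74.
Line 3 (F-673, Merara, 833 units, ¥98,952.07):
Code F-673 is under a tariff-rate quota (threshold 1,135 units). Quantity 833 units is within the quota, so the in-quota rate 7.5% applies to the full value.
Duty = ¥98,952.07 × 7.5% = ¥7,421.41.
Total = ¥111,383.87 + ¥15,331.74 + ¥7,421.41 = ¥134,137.02.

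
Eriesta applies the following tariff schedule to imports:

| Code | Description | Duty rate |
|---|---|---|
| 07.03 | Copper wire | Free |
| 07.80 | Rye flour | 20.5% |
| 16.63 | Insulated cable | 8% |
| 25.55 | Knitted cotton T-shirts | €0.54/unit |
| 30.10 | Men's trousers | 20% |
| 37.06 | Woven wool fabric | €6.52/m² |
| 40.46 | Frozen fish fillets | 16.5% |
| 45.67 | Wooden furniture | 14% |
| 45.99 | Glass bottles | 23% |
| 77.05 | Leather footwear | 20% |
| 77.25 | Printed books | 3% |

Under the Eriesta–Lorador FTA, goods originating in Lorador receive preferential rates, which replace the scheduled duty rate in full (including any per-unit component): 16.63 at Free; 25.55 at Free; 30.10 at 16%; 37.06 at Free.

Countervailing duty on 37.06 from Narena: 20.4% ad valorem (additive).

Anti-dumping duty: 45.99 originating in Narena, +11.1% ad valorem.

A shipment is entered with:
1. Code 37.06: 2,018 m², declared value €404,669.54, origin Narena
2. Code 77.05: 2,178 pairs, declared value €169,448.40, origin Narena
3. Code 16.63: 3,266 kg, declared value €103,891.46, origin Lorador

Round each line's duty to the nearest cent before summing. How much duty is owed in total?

Line 1 (37.06, Narena, 2,018 m², €404,669.54):
Base rate for 37.06 is €6.52/m².
37.06 has an FTA preferential rate, but origin Narena is not Lorador; base rate stands.
Additional duty on 37.06 from Narena: +20.4% ad valorem. Applied ad valorem rate = 20.4%.
Duty = €404,669.54 × 20.4% + 2,018 × €6.52 = €95,709.95.
Line 2 (77.05, Narena, 2,178 pairs, €169,448.40):
Base rate for 77.05 is 20%.
Duty = €169,448.40 × 20% = €33,889.68.
Line 3 (16.63, Lorador, 3,266 kg, €103,891.46):
Base rate for 16.63 is 8%.
Origin Lorador qualifies under the Eriesta–Lorador agreement and 16.63 is covered: preferential rate Free applies instead.
Duty = €103,891.46 × 0% = €0.00.
Total = €95,709.95 + €33,889.68 + €0.00 = €129,599.63.

€129,599.63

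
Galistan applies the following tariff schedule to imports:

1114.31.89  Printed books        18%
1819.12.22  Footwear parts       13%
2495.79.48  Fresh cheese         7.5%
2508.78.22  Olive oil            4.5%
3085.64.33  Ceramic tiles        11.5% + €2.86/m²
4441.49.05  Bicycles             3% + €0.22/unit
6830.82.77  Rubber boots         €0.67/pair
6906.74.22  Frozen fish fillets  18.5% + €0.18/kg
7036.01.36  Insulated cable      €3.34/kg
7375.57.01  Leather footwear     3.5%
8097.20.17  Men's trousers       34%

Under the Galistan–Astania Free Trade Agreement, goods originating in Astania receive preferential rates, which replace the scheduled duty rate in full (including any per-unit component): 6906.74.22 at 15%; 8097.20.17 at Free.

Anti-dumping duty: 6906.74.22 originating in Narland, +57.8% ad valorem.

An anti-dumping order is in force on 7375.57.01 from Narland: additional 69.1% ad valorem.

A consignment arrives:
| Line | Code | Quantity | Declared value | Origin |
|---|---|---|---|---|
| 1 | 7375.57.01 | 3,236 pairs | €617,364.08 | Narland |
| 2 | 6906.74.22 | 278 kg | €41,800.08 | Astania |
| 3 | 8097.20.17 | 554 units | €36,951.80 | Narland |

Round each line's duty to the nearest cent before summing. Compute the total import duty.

€467,039.94

Line 1 (7375.57.01, Narland, 3,236 pairs, €617,364.08):
Base rate for 7375.57.01 is 3.5%.
Additional duty on 7375.57.01 from Narland: +69.1%. Applied ad valorem rate: 3.5% + 69.1% = 72.6%.
Duty = €617,364.08 × 72.6% = €448,206.32.
Line 2 (6906.74.22, Astania, 278 kg, €41,800.08):
Base rate for 6906.74.22 is 18.5% + €0.18/kg.
Origin Astania qualifies under the Galistan–Astania agreement and 6906.74.22 is covered: preferential rate 15% applies instead.
The additional-duty order on 6906.74.22 targets Narland, not Astania; it does not apply.
Duty = €41,800.08 × 15% = €6,270.01.
Line 3 (8097.20.17, Narland, 554 units, €36,951.80):
Base rate for 8097.20.17 is 34%.
8097.20.17 has an FTA preferential rate, but origin Narland is not Astania; base rate stands.
Duty = €36,951.80 × 34% = €12,563.61.
Total = €448,206.32 + €6,270.01 + €12,563.61 = €467,039.94.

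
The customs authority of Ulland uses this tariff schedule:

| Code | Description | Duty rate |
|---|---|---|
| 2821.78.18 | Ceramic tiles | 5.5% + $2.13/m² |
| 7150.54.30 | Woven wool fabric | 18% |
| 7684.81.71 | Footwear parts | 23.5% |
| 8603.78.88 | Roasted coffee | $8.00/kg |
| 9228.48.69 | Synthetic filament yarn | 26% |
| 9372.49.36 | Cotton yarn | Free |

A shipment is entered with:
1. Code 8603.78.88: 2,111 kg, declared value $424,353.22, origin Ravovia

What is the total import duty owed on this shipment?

Line 1 (8603.78.88, Ravovia, 2,111 kg, $424,353.22):
Base rate for 8603.78.88 is $8.00/kg.
Duty = 2,111 × $8.00 = $16,888.00.

$16,888.00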